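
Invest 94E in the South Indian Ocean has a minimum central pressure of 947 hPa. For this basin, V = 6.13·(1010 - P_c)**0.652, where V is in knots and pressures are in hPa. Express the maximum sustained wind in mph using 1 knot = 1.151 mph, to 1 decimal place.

ΔP = 1010 − 947 = 63 hPa.
V ≈ 6.13 × 63^0.652 = 6.13 × 14.899 ≈ 91.334 kt.
91.334 × 1.151 ≈ 105.12 mph → 105.1 mph.

105.1 mph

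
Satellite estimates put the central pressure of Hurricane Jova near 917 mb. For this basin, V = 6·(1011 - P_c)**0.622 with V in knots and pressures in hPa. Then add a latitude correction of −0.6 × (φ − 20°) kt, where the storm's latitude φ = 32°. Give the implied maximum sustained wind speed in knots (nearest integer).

94 kt

ΔP = 1011 − 917 = 94 mb.
94^0.622 ≈ 16.877.
V ≈ 6 × 16.877 ≈ 101.3 kt.
Latitude correction: −0.6 × (32 − 20) = -7.2 kt.
Corrected V ≈ 94.1 kt → 94 kt.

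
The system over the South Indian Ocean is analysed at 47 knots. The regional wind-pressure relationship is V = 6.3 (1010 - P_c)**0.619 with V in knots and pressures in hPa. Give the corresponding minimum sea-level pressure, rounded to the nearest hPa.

984 hPa

ΔP = (V / 6.3)^(1/0.619) = (47/6.3)^1.616.
47/6.3 = 7.460; 7.460^1.616 ≈ 25.70 hPa.
P_c = 1010 − 25.70 = 984.30 ≈ 984 hPa.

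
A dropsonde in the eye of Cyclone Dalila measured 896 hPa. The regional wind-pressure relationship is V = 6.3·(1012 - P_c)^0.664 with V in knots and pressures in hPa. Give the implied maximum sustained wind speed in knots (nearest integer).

ΔP = 1012 − 896 = 116 hPa.
116^0.664 ≈ 23.486.
V ≈ 6.3 × 23.486 ≈ 148.0 kt.

148 kt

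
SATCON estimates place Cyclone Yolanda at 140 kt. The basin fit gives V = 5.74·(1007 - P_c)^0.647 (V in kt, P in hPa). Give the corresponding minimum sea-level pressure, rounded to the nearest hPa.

ΔP = (V / 5.74)^(1/0.647) = (140/5.74)^1.546.
140/5.74 = 24.390; 24.390^1.546 ≈ 139.34 hPa.
P_c = 1007 − 139.34 = 867.66 ≈ 868 hPa.

868 hPa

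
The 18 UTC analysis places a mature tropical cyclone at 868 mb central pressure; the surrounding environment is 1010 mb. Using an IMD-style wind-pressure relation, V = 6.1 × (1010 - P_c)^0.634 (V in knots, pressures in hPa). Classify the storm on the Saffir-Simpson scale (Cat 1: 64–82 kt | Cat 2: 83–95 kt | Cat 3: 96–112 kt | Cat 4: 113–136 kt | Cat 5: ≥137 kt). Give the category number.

5

ΔP = 1010 − 868 = 142 mb.
V ≈ 6.1 × 142^0.634 = 6.1 × 23.15 ≈ 141 kt.
141 kt falls in the Category 5 band.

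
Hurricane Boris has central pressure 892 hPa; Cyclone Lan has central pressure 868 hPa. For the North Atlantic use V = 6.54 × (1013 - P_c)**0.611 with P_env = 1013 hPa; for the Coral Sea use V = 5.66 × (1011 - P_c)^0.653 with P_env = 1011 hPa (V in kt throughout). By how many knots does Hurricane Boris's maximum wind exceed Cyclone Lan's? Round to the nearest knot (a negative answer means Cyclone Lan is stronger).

-22 kt

Hurricane Boris: ΔP = 121; V ≈ 6.54 × 121^0.611 ≈ 122.51 kt.
Cyclone Lan: ΔP = 143; V ≈ 5.66 × 143^0.653 ≈ 144.63 kt.
Difference ≈ 122.51 − 144.63 = -22.12 → -22 kt.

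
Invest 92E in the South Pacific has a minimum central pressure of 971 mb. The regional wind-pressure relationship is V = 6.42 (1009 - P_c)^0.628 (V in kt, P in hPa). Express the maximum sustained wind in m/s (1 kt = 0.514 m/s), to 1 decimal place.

ΔP = 1009 − 971 = 38 mb.
V ≈ 6.42 × 38^0.628 = 6.42 × 9.820 ≈ 63.043 kt.
63.043 × 0.514 ≈ 32.40 m/s → 32.4 m/s.

32.4 m/s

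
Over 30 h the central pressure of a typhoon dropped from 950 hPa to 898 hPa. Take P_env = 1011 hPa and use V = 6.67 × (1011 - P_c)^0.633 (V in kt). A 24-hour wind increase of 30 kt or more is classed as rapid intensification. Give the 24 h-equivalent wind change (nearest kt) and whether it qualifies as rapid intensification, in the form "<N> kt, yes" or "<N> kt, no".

34 kt, yes

V₁: ΔP = 61, V ≈ 6.67 × 61^0.633 ≈ 90.00 kt.
V₂: ΔP = 113, V ≈ 6.67 × 113^0.633 ≈ 132.96 kt.
ΔV over 30 h = 42.96 kt → 24 h equivalent = 42.96 × 24/30 ≈ 34.37 kt.
34 kt ≥ 30 kt ⇒ rapid intensification.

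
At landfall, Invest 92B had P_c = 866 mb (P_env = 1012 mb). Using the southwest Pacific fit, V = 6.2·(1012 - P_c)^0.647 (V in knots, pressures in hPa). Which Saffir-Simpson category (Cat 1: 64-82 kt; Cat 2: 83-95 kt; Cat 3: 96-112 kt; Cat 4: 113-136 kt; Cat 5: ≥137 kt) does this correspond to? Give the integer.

ΔP = 1012 − 866 = 146 mb.
V ≈ 6.2 × 146^0.647 = 6.2 × 25.14 ≈ 156 kt.
156 kt falls in the Category 5 band.

5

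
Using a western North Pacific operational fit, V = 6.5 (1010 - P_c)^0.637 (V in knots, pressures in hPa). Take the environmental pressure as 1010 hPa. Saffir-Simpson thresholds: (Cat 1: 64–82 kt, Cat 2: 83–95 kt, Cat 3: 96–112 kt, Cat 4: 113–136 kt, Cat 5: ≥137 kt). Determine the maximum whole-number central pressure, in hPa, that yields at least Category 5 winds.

890 hPa

Category 5 begins at V = 137 kt.
Required ΔP = (137/6.5)^(1/0.637) = 21.077^1.570 ≈ 119.73 hPa.
P_c ≤ 1010 − 119.73 = 890.27, so the highest integer P_c is 890 hPa.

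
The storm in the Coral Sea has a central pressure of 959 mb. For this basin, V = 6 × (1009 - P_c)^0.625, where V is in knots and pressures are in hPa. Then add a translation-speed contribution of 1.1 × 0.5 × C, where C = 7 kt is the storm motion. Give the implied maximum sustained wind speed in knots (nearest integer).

ΔP = 1009 − 959 = 50 mb.
50^0.625 ≈ 11.531.
V ≈ 6 × 11.531 ≈ 69.2 kt.
Translation term: 1.1 × 0.5 × 7 = 3.85 kt.
Corrected V ≈ 73.05 kt → 73 kt.

73 kt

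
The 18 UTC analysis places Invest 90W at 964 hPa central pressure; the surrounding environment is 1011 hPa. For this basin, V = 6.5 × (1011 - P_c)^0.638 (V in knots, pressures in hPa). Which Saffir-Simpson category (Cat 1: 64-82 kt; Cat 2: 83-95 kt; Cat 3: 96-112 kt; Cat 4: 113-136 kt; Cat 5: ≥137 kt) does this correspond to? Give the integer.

ΔP = 1011 − 964 = 47 hPa.
V ≈ 6.5 × 47^0.638 = 6.5 × 11.66 ≈ 76 kt.
76 kt falls in the Category 1 band.

1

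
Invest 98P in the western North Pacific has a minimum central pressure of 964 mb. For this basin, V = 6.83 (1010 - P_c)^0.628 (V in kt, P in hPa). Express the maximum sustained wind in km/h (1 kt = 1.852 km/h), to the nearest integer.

140 km/h

ΔP = 1010 − 964 = 46 mb.
V ≈ 6.83 × 46^0.628 = 6.83 × 11.072 ≈ 75.619 kt.
75.619 × 1.852 ≈ 140.05 km/h → 140 km/h.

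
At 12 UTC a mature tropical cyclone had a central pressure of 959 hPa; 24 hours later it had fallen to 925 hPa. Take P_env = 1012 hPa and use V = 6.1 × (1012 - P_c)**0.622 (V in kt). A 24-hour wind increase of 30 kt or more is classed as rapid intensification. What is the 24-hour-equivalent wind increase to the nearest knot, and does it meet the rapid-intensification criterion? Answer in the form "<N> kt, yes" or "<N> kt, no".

V₁: ΔP = 53, V ≈ 6.1 × 53^0.622 ≈ 72.08 kt.
V₂: ΔP = 87, V ≈ 6.1 × 87^0.622 ≈ 98.11 kt.
ΔV over 24 h = 26.03 kt → 24 h equivalent = 26.03 × 24/24 ≈ 26.03 kt.
26 kt < 30 kt ⇒ not rapid intensification.

26 kt, no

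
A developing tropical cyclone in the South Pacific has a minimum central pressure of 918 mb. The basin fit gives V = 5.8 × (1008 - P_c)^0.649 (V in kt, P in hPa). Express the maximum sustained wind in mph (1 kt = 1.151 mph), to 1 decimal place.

123.8 mph

ΔP = 1008 − 918 = 90 mb.
V ≈ 5.8 × 90^0.649 = 5.8 × 18.548 ≈ 107.580 kt.
107.580 × 1.151 ≈ 123.82 mph → 123.8 mph.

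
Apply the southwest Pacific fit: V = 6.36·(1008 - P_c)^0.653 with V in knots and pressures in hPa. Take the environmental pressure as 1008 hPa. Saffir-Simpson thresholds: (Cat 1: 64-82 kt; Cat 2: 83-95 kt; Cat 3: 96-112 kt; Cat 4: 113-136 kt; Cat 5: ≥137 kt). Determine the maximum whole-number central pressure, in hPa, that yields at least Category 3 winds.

Category 3 begins at V = 96 kt.
Required ΔP = (96/6.36)^(1/0.653) = 15.094^1.531 ≈ 63.86 hPa.
P_c ≤ 1008 − 63.86 = 944.14, so the highest integer P_c is 944 hPa.

944 hPa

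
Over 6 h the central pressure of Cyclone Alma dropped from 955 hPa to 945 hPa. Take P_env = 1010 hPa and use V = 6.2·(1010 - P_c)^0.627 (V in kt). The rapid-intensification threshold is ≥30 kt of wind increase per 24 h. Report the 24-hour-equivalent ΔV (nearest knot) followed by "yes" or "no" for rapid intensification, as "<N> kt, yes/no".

V₁: ΔP = 55, V ≈ 6.2 × 55^0.627 ≈ 76.49 kt.
V₂: ΔP = 65, V ≈ 6.2 × 65^0.627 ≈ 84.94 kt.
ΔV over 6 h = 8.45 kt → 24 h equivalent = 8.45 × 24/6 ≈ 33.80 kt.
34 kt ≥ 30 kt ⇒ rapid intensification.

34 kt, yes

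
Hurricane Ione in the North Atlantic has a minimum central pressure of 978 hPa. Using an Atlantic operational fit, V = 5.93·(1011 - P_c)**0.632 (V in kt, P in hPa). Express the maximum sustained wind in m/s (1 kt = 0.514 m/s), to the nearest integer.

28 m/s

ΔP = 1011 − 978 = 33 hPa.
V ≈ 5.93 × 33^0.632 = 5.93 × 9.114 ≈ 54.045 kt.
54.045 × 0.514 ≈ 27.78 m/s → 28 m/s.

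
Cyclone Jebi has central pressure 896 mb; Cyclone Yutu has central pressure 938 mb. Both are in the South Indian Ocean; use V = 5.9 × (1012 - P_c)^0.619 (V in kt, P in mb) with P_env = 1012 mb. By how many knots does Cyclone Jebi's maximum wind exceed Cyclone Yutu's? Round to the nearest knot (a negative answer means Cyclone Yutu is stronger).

Cyclone Jebi: ΔP = 116; V ≈ 5.9 × 116^0.619 ≈ 111.88 kt.
Cyclone Yutu: ΔP = 74; V ≈ 5.9 × 74^0.619 ≈ 84.70 kt.
Difference ≈ 111.88 − 84.70 = 27.18 → 27 kt.

27 kt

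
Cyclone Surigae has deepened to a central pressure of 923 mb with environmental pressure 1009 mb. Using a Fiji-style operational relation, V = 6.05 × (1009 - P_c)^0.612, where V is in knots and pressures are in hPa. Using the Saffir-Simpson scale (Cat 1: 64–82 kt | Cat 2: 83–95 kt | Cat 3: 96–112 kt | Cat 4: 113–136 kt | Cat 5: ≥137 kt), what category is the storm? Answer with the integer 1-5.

ΔP = 1009 − 923 = 86 mb.
V ≈ 6.05 × 86^0.612 = 6.05 × 15.27 ≈ 92 kt.
92 kt falls in the Category 2 band.

2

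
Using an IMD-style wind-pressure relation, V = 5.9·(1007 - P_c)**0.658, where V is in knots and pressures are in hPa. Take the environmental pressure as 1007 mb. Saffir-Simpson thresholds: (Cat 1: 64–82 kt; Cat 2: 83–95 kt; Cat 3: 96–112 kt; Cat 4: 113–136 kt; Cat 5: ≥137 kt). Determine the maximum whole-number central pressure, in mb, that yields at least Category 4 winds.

Category 4 begins at V = 113 kt.
Required ΔP = (113/5.9)^(1/0.658) = 19.153^1.520 ≈ 88.85 mb.
P_c ≤ 1007 − 88.85 = 918.15, so the highest integer P_c is 918 mb.

918 mb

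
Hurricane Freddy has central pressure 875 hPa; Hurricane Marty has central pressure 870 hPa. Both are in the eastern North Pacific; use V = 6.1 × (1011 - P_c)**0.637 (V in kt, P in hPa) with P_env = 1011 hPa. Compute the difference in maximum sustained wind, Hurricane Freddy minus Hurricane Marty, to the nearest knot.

Hurricane Freddy: ΔP = 136; V ≈ 6.1 × 136^0.637 ≈ 139.44 kt.
Hurricane Marty: ΔP = 141; V ≈ 6.1 × 141^0.637 ≈ 142.69 kt.
Difference ≈ 139.44 − 142.69 = -3.25 → -3 kt.

-3 kt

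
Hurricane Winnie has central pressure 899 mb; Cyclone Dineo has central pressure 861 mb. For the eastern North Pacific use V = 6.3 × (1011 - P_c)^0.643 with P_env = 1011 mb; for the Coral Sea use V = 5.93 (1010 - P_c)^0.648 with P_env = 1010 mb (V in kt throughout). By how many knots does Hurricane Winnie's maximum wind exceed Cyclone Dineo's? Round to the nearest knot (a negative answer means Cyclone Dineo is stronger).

-21 kt

Hurricane Winnie: ΔP = 112; V ≈ 6.3 × 112^0.643 ≈ 130.91 kt.
Cyclone Dineo: ΔP = 149; V ≈ 5.93 × 149^0.648 ≈ 151.80 kt.
Difference ≈ 130.91 − 151.80 = -20.89 → -21 kt.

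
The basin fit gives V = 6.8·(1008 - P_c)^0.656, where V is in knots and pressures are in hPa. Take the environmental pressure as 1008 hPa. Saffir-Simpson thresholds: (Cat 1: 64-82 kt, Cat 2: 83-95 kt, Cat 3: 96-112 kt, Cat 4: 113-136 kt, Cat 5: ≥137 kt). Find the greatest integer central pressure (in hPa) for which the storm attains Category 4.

Category 4 begins at V = 113 kt.
Required ΔP = (113/6.8)^(1/0.656) = 16.618^1.524 ≈ 72.55 hPa.
P_c ≤ 1008 − 72.55 = 935.45, so the highest integer P_c is 935 hPa.

935 hPa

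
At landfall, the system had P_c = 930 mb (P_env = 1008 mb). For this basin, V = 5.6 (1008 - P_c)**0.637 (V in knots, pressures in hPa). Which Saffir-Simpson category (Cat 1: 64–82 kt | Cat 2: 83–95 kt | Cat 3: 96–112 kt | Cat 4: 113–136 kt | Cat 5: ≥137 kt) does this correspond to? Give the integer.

ΔP = 1008 − 930 = 78 mb.
V ≈ 5.6 × 78^0.637 = 5.6 × 16.04 ≈ 90 kt.
90 kt falls in the Category 2 band.

2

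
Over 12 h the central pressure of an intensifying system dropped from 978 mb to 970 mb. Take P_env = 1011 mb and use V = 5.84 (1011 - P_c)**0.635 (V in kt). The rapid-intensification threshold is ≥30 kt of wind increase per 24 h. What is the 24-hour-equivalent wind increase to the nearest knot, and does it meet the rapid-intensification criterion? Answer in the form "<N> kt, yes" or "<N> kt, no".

V₁: ΔP = 33, V ≈ 5.84 × 33^0.635 ≈ 53.79 kt.
V₂: ΔP = 41, V ≈ 5.84 × 41^0.635 ≈ 61.73 kt.
ΔV over 12 h = 7.94 kt → 24 h equivalent = 7.94 × 24/12 ≈ 15.88 kt.
16 kt < 30 kt ⇒ not rapid intensification.

16 kt, no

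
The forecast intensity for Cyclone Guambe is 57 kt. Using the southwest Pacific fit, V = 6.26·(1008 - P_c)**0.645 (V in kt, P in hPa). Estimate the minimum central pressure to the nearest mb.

ΔP = (V / 6.26)^(1/0.645) = (57/6.26)^1.550.
57/6.26 = 9.105; 9.105^1.550 ≈ 30.71 mb.
P_c = 1008 − 30.71 = 977.29 ≈ 977 mb.

977 mb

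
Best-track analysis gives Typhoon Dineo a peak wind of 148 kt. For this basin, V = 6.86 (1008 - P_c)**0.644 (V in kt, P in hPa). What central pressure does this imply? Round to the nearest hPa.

ΔP = (V / 6.86)^(1/0.644) = (148/6.86)^1.553.
148/6.86 = 21.574; 21.574^1.553 ≈ 117.85 hPa.
P_c = 1008 − 117.85 = 890.15 ≈ 890 hPa.

890 hPa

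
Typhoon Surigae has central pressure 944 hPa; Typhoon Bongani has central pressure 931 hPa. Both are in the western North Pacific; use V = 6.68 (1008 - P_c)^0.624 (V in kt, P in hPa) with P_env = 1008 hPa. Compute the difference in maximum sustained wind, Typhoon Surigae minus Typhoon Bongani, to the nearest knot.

Typhoon Surigae: ΔP = 64; V ≈ 6.68 × 64^0.624 ≈ 89.50 kt.
Typhoon Bongani: ΔP = 77; V ≈ 6.68 × 77^0.624 ≈ 100.45 kt.
Difference ≈ 89.50 − 100.45 = -10.95 → -11 kt.

-11 kt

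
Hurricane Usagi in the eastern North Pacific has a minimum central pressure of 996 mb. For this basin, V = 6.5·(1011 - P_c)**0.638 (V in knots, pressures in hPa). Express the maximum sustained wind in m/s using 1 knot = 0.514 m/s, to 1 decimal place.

ΔP = 1011 − 996 = 15 mb.
V ≈ 6.5 × 15^0.638 = 6.5 × 5.628 ≈ 36.581 kt.
36.581 × 0.514 ≈ 18.80 m/s → 18.8 m/s.

18.8 m/s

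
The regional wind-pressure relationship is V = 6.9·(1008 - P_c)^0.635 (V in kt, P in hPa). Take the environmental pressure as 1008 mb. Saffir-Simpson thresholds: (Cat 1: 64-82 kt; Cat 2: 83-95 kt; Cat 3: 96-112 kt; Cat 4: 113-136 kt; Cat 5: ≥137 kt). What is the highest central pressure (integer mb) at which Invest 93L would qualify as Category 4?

Category 4 begins at V = 113 kt.
Required ΔP = (113/6.9)^(1/0.635) = 16.377^1.575 ≈ 81.69 mb.
P_c ≤ 1008 − 81.69 = 926.31, so the highest integer P_c is 926 mb.

926 mb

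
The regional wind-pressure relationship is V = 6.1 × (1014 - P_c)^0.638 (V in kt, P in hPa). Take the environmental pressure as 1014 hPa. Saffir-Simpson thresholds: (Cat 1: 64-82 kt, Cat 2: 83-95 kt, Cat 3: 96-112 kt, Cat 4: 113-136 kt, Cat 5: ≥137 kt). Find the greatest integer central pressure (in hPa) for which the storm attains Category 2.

Category 2 begins at V = 83 kt.
Required ΔP = (83/6.1)^(1/0.638) = 13.607^1.567 ≈ 59.85 hPa.
P_c ≤ 1014 − 59.85 = 954.15, so the highest integer P_c is 954 hPa.

954 hPa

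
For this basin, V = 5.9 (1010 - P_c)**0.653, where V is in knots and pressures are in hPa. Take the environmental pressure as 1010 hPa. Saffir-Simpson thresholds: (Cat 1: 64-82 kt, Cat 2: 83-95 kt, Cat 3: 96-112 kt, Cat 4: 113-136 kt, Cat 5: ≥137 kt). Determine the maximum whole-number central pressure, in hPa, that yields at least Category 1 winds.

Category 1 begins at V = 64 kt.
Required ΔP = (64/5.9)^(1/0.653) = 10.847^1.531 ≈ 38.50 hPa.
P_c ≤ 1010 − 38.50 = 971.50, so the highest integer P_c is 971 hPa.

971 hPa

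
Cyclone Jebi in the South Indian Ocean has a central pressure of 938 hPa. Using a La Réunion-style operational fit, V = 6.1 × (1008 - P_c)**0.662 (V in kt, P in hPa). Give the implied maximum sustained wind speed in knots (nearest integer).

ΔP = 1008 − 938 = 70 hPa.
70^0.662 ≈ 16.652.
V ≈ 6.1 × 16.652 ≈ 101.6 kt.

102 kt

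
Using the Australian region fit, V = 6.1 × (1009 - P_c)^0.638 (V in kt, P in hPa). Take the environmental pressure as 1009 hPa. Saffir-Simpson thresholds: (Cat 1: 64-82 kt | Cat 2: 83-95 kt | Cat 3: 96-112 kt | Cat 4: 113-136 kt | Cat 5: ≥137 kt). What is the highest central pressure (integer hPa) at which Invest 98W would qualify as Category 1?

Category 1 begins at V = 64 kt.
Required ΔP = (64/6.1)^(1/0.638) = 10.492^1.567 ≈ 39.82 hPa.
P_c ≤ 1009 − 39.82 = 969.18, so the highest integer P_c is 969 hPa.

969 hPa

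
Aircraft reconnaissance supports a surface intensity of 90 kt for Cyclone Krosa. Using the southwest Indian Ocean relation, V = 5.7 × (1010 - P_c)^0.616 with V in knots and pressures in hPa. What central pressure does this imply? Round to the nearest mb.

ΔP = (V / 5.7)^(1/0.616) = (90/5.7)^1.623.
90/5.7 = 15.789; 15.789^1.623 ≈ 88.19 mb.
P_c = 1010 − 88.19 = 921.81 ≈ 922 mb.

922 mb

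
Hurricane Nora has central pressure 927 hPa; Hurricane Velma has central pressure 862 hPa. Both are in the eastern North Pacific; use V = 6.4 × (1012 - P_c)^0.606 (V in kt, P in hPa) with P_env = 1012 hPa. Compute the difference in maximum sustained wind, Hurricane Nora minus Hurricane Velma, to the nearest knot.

Hurricane Nora: ΔP = 85; V ≈ 6.4 × 85^0.606 ≈ 94.49 kt.
Hurricane Velma: ΔP = 150; V ≈ 6.4 × 150^0.606 ≈ 133.32 kt.
Difference ≈ 94.49 − 133.32 = -38.83 → -39 kt.

-39 kt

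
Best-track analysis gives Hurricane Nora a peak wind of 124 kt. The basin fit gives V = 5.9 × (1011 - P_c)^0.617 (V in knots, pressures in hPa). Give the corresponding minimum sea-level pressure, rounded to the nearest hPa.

872 hPa

ΔP = (V / 5.9)^(1/0.617) = (124/5.9)^1.621.
124/5.9 = 21.017; 21.017^1.621 ≈ 139.17 hPa.
P_c = 1011 − 139.17 = 871.83 ≈ 872 hPa.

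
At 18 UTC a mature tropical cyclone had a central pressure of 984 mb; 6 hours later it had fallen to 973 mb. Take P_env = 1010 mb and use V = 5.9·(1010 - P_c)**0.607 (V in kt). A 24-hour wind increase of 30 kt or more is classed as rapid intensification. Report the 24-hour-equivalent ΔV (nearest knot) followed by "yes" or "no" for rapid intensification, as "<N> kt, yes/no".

V₁: ΔP = 26, V ≈ 5.9 × 26^0.607 ≈ 42.63 kt.
V₂: ΔP = 37, V ≈ 5.9 × 37^0.607 ≈ 52.81 kt.
ΔV over 6 h = 10.18 kt → 24 h equivalent = 10.18 × 24/6 ≈ 40.72 kt.
41 kt ≥ 30 kt ⇒ rapid intensification.

41 kt, yes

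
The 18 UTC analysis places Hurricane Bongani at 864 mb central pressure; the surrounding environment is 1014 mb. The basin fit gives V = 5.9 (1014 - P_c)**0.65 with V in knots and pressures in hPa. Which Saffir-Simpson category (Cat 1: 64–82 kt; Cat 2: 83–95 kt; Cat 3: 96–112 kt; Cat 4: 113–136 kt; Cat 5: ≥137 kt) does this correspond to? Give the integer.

5

ΔP = 1014 − 864 = 150 mb.
V ≈ 5.9 × 150^0.65 = 5.9 × 25.97 ≈ 153 kt.
153 kt falls in the Category 5 band.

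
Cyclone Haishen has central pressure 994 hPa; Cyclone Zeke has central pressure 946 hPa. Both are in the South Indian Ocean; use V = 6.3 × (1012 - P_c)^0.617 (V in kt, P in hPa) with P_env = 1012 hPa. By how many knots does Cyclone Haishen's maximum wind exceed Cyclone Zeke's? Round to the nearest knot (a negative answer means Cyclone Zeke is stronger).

Cyclone Haishen: ΔP = 18; V ≈ 6.3 × 18^0.617 ≈ 37.48 kt.
Cyclone Zeke: ΔP = 66; V ≈ 6.3 × 66^0.617 ≈ 83.56 kt.
Difference ≈ 37.48 − 83.56 = -46.08 → -46 kt.

-46 kt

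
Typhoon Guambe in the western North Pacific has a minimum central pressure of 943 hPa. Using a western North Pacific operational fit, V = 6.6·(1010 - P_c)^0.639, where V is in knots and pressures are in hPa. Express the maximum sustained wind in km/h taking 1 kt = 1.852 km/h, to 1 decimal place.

179.5 km/h

ΔP = 1010 − 943 = 67 hPa.
V ≈ 6.6 × 67^0.639 = 6.6 × 14.685 ≈ 96.918 kt.
96.918 × 1.852 ≈ 179.49 km/h → 179.5 km/h.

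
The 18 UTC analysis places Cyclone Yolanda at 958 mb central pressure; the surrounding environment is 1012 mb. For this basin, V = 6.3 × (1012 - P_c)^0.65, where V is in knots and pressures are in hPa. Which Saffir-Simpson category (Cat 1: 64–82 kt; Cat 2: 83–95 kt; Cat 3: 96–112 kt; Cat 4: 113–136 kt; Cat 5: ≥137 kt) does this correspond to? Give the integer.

ΔP = 1012 − 958 = 54 mb.
V ≈ 6.3 × 54^0.65 = 6.3 × 13.37 ≈ 84 kt.
84 kt falls in the Category 2 band.

2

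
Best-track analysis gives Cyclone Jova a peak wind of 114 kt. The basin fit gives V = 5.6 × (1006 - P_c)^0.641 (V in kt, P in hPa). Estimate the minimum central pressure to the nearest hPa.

ΔP = (V / 5.6)^(1/0.641) = (114/5.6)^1.560.
114/5.6 = 20.357; 20.357^1.560 ≈ 110.07 hPa.
P_c = 1006 − 110.07 = 895.93 ≈ 896 hPa.

896 hPa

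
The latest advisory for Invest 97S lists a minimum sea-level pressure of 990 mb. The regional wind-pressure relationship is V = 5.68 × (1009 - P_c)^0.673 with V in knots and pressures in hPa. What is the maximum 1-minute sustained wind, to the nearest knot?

ΔP = 1009 − 990 = 19 mb.
19^0.673 ≈ 7.254.
V ≈ 5.68 × 7.254 ≈ 41.2 kt.

41 kt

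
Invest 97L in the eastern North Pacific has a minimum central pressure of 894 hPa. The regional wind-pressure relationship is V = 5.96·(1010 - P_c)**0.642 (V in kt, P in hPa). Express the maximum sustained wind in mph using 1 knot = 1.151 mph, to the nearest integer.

145 mph

ΔP = 1010 − 894 = 116 hPa.
V ≈ 5.96 × 116^0.642 = 5.96 × 21.153 ≈ 126.075 kt.
126.075 × 1.151 ≈ 145.11 mph → 145 mph.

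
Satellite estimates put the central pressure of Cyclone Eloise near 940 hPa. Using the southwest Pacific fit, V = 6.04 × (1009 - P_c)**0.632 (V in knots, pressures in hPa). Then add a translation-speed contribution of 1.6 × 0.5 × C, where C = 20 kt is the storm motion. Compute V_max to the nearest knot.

104 kt

ΔP = 1009 − 940 = 69 hPa.
69^0.632 ≈ 14.526.
V ≈ 6.04 × 14.526 ≈ 87.7 kt.
Translation term: 1.6 × 0.5 × 20 = 16 kt.
Corrected V ≈ 103.7 kt → 104 kt.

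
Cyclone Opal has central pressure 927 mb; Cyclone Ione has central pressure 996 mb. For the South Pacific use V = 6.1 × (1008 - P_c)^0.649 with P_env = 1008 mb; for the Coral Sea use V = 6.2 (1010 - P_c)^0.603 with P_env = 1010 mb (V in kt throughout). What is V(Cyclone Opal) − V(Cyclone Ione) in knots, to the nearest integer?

Cyclone Opal: ΔP = 81; V ≈ 6.1 × 81^0.649 ≈ 105.67 kt.
Cyclone Ione: ΔP = 14; V ≈ 6.2 × 14^0.603 ≈ 30.44 kt.
Difference ≈ 105.67 − 30.44 = 75.23 → 75 kt.

75 kt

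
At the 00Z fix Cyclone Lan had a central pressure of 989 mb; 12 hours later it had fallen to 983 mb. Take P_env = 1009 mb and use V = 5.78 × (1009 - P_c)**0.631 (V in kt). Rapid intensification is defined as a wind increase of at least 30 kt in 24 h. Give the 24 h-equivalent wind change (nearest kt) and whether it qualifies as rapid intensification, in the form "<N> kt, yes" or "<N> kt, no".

V₁: ΔP = 20, V ≈ 5.78 × 20^0.631 ≈ 38.27 kt.
V₂: ΔP = 26, V ≈ 5.78 × 26^0.631 ≈ 45.16 kt.
ΔV over 12 h = 6.89 kt → 24 h equivalent = 6.89 × 24/12 ≈ 13.78 kt.
14 kt < 30 kt ⇒ not rapid intensification.

14 kt, no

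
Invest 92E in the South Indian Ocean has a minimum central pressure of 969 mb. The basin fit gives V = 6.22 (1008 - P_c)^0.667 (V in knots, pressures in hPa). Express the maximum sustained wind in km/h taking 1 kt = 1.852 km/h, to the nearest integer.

ΔP = 1008 − 969 = 39 mb.
V ≈ 6.22 × 39^0.667 = 6.22 × 11.514 ≈ 71.619 kt.
71.619 × 1.852 ≈ 132.64 km/h → 133 km/h.

133 km/h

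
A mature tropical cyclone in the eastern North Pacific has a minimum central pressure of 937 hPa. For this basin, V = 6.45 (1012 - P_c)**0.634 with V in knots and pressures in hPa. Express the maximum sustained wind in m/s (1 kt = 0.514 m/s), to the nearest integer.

51 m/s

ΔP = 1012 − 937 = 75 hPa.
V ≈ 6.45 × 75^0.634 = 6.45 × 15.445 ≈ 99.620 kt.
99.620 × 0.514 ≈ 51.20 m/s → 51 m/s.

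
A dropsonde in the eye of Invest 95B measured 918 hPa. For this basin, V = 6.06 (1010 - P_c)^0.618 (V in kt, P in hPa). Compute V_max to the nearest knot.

ΔP = 1010 − 918 = 92 hPa.
92^0.618 ≈ 16.354.
V ≈ 6.06 × 16.354 ≈ 99.1 kt.

99 kt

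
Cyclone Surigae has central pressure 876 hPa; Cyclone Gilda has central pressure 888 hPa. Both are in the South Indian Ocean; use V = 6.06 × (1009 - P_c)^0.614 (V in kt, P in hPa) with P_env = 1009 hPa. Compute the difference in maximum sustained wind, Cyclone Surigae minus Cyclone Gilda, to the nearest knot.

7 kt

Cyclone Surigae: ΔP = 133; V ≈ 6.06 × 133^0.614 ≈ 122.04 kt.
Cyclone Gilda: ΔP = 121; V ≈ 6.06 × 121^0.614 ≈ 115.16 kt.
Difference ≈ 122.04 − 115.16 = 6.88 → 7 kt.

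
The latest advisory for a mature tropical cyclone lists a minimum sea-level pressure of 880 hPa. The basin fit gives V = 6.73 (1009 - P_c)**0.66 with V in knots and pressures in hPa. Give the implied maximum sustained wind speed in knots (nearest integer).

ΔP = 1009 − 880 = 129 hPa.
129^0.66 ≈ 24.717.
V ≈ 6.73 × 24.717 ≈ 166.3 kt.

166 kt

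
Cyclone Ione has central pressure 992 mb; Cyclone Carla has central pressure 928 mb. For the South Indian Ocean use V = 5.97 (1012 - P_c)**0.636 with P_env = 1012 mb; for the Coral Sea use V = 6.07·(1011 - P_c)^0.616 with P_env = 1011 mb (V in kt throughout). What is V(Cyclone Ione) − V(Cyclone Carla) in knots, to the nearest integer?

Cyclone Ione: ΔP = 20; V ≈ 5.97 × 20^0.636 ≈ 40.13 kt.
Cyclone Carla: ΔP = 83; V ≈ 6.07 × 83^0.616 ≈ 92.33 kt.
Difference ≈ 40.13 − 92.33 = -52.20 → -52 kt.

-52 kt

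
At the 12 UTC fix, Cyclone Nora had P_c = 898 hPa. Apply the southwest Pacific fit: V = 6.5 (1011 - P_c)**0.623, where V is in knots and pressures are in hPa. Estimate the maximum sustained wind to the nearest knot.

124 kt

ΔP = 1011 − 898 = 113 hPa.
113^0.623 ≈ 19.014.
V ≈ 6.5 × 19.014 ≈ 123.6 kt.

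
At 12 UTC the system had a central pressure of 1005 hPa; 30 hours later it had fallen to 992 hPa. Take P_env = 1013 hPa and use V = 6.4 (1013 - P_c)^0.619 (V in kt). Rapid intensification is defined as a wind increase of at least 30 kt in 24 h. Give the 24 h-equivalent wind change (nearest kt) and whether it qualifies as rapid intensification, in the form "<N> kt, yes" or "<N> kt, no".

15 kt, no

V₁: ΔP = 8, V ≈ 6.4 × 8^0.619 ≈ 23.18 kt.
V₂: ΔP = 21, V ≈ 6.4 × 21^0.619 ≈ 42.13 kt.
ΔV over 30 h = 18.95 kt → 24 h equivalent = 18.95 × 24/30 ≈ 15.16 kt.
15 kt < 30 kt ⇒ not rapid intensification.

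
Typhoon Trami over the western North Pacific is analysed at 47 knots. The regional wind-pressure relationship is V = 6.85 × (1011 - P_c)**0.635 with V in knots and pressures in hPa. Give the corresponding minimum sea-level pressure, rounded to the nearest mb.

990 mb

ΔP = (V / 6.85)^(1/0.635) = (47/6.85)^1.575.
47/6.85 = 6.861; 6.861^1.575 ≈ 20.76 mb.
P_c = 1011 − 20.76 = 990.24 ≈ 990 mb.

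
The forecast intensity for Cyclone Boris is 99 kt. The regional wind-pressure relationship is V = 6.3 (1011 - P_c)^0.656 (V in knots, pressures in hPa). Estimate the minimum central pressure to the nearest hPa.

ΔP = (V / 6.3)^(1/0.656) = (99/6.3)^1.524.
99/6.3 = 15.714; 15.714^1.524 ≈ 66.62 hPa.
P_c = 1011 − 66.62 = 944.38 ≈ 944 hPa.

944 hPa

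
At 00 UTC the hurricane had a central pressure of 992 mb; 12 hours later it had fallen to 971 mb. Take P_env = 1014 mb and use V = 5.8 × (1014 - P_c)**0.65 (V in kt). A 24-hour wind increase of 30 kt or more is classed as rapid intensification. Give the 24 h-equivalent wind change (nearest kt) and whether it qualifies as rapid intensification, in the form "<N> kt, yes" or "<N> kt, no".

V₁: ΔP = 22, V ≈ 5.8 × 22^0.65 ≈ 43.25 kt.
V₂: ΔP = 43, V ≈ 5.8 × 43^0.65 ≈ 66.86 kt.
ΔV over 12 h = 23.61 kt → 24 h equivalent = 23.61 × 24/12 ≈ 47.22 kt.
47 kt ≥ 30 kt ⇒ rapid intensification.

47 kt, yes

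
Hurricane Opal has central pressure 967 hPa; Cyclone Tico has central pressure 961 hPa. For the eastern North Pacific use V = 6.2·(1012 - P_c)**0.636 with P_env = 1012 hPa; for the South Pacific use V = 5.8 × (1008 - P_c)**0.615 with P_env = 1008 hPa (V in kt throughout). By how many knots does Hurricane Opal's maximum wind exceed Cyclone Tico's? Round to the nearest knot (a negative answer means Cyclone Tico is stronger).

Hurricane Opal: ΔP = 45; V ≈ 6.2 × 45^0.636 ≈ 69.80 kt.
Cyclone Tico: ΔP = 47; V ≈ 5.8 × 47^0.615 ≈ 61.91 kt.
Difference ≈ 69.80 − 61.91 = 7.89 → 8 kt.

8 kt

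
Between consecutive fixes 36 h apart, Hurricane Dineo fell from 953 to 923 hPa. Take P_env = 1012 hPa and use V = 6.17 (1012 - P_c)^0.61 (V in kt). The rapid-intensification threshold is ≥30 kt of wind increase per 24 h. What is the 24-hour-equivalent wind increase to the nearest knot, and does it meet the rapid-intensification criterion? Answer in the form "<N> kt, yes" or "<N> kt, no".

14 kt, no

V₁: ΔP = 59, V ≈ 6.17 × 59^0.61 ≈ 74.22 kt.
V₂: ΔP = 89, V ≈ 6.17 × 89^0.61 ≈ 95.37 kt.
ΔV over 36 h = 21.15 kt → 24 h equivalent = 21.15 × 24/36 ≈ 14.10 kt.
14 kt < 30 kt ⇒ not rapid intensification.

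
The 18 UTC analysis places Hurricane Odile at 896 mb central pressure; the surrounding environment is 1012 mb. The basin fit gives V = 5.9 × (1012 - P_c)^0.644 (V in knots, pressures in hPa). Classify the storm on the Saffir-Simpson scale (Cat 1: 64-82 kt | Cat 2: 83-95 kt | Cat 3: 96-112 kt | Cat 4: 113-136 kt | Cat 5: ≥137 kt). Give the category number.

ΔP = 1012 − 896 = 116 mb.
V ≈ 5.9 × 116^0.644 = 5.9 × 21.36 ≈ 126 kt.
126 kt falls in the Category 4 band.

4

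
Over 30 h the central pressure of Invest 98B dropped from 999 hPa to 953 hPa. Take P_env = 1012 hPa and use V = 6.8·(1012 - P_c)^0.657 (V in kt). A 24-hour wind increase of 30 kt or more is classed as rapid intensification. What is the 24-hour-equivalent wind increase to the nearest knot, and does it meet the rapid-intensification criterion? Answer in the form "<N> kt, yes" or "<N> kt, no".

50 kt, yes

V₁: ΔP = 13, V ≈ 6.8 × 13^0.657 ≈ 36.67 kt.
V₂: ΔP = 59, V ≈ 6.8 × 59^0.657 ≈ 99.07 kt.
ΔV over 30 h = 62.40 kt → 24 h equivalent = 62.40 × 24/30 ≈ 49.92 kt.
50 kt ≥ 30 kt ⇒ rapid intensification.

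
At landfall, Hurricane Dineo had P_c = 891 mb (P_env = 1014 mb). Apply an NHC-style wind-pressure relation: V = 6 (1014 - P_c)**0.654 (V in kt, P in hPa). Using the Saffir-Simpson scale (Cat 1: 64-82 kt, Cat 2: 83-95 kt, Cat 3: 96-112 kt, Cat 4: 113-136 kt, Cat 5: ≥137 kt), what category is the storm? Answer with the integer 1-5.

5

ΔP = 1014 − 891 = 123 mb.
V ≈ 6 × 123^0.654 = 6 × 23.27 ≈ 140 kt.
140 kt falls in the Category 5 band.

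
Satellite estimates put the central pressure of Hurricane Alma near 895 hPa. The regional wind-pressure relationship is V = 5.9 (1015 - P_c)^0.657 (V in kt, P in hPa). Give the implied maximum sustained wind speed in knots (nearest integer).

137 kt

ΔP = 1015 − 895 = 120 hPa.
120^0.657 ≈ 23.229.
V ≈ 5.9 × 23.229 ≈ 137.0 kt.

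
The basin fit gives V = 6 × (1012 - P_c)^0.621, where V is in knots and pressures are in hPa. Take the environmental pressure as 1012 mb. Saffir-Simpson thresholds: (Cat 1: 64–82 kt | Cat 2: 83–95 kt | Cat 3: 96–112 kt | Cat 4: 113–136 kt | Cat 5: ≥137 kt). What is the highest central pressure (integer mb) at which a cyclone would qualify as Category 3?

925 mb

Category 3 begins at V = 96 kt.
Required ΔP = (96/6)^(1/0.621) = 16.000^1.610 ≈ 86.90 mb.
P_c ≤ 1012 − 86.90 = 925.10, so the highest integer P_c is 925 mb.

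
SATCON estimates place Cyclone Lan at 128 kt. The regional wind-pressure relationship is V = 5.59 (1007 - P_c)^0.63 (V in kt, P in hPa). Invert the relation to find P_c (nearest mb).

ΔP = (V / 5.59)^(1/0.63) = (128/5.59)^1.587.
128/5.59 = 22.898; 22.898^1.587 ≈ 144.02 mb.
P_c = 1007 − 144.02 = 862.98 ≈ 863 mb.

863 mb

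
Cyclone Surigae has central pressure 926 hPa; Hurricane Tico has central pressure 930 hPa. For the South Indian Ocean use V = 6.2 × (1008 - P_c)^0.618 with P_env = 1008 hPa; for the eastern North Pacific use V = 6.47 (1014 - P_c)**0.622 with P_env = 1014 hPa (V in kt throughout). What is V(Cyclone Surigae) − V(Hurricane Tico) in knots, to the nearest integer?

Cyclone Surigae: ΔP = 82; V ≈ 6.2 × 82^0.618 ≈ 94.43 kt.
Hurricane Tico: ΔP = 84; V ≈ 6.47 × 84^0.622 ≈ 101.81 kt.
Difference ≈ 94.43 − 101.81 = -7.38 → -7 kt.

-7 kt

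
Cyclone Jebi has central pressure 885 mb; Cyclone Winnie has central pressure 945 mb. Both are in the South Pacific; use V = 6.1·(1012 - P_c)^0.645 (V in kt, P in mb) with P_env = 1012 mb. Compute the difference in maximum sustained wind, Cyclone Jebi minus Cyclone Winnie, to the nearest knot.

47 kt

Cyclone Jebi: ΔP = 127; V ≈ 6.1 × 127^0.645 ≈ 138.77 kt.
Cyclone Winnie: ΔP = 67; V ≈ 6.1 × 67^0.645 ≈ 91.86 kt.
Difference ≈ 138.77 − 91.86 = 46.91 → 47 kt.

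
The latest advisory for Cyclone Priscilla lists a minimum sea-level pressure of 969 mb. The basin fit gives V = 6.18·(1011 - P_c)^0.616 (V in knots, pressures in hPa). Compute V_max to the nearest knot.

ΔP = 1011 − 969 = 42 mb.
42^0.616 ≈ 9.998.
V ≈ 6.18 × 9.998 ≈ 61.8 kt.

62 kt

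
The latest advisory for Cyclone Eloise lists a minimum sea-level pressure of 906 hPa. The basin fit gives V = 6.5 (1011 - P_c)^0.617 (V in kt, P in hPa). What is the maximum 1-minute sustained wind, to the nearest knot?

ΔP = 1011 − 906 = 105 hPa.
105^0.617 ≈ 17.663.
V ≈ 6.5 × 17.663 ≈ 114.8 kt.

115 kt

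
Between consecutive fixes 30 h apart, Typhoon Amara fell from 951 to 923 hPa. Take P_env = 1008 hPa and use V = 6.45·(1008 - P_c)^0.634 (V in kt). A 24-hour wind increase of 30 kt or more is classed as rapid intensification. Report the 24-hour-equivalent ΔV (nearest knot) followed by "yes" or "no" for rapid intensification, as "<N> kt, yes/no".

19 kt, no

V₁: ΔP = 57, V ≈ 6.45 × 57^0.634 ≈ 83.71 kt.
V₂: ΔP = 85, V ≈ 6.45 × 85^0.634 ≈ 107.85 kt.
ΔV over 30 h = 24.14 kt → 24 h equivalent = 24.14 × 24/30 ≈ 19.31 kt.
19 kt < 30 kt ⇒ not rapid intensification.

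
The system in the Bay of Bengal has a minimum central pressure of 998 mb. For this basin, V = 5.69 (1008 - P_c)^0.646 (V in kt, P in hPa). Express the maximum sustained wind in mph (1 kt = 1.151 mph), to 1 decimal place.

29.0 mph

ΔP = 1008 − 998 = 10 mb.
V ≈ 5.69 × 10^0.646 = 5.69 × 4.426 ≈ 25.183 kt.
25.183 × 1.151 ≈ 28.99 mph → 29.0 mph.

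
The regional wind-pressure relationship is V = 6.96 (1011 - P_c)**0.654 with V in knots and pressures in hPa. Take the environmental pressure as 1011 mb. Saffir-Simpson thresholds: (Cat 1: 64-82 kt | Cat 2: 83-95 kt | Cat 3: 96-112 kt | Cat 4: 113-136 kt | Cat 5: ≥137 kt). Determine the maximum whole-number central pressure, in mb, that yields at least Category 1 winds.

Category 1 begins at V = 64 kt.
Required ΔP = (64/6.96)^(1/0.654) = 9.195^1.529 ≈ 29.74 mb.
P_c ≤ 1011 − 29.74 = 981.26, so the highest integer P_c is 981 mb.

981 mb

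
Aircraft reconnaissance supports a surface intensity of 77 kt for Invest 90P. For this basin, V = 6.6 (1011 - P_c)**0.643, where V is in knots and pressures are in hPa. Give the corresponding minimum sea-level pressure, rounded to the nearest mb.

ΔP = (V / 6.6)^(1/0.643) = (77/6.6)^1.555.
77/6.6 = 11.667; 11.667^1.555 ≈ 45.64 mb.
P_c = 1011 − 45.64 = 965.36 ≈ 965 mb.

965 mb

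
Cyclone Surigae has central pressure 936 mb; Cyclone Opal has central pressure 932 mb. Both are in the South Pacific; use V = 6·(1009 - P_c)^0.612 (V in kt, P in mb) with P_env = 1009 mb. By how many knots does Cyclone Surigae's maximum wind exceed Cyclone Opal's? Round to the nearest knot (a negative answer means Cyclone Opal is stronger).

Cyclone Surigae: ΔP = 73; V ≈ 6 × 73^0.612 ≈ 82.89 kt.
Cyclone Opal: ΔP = 77; V ≈ 6 × 77^0.612 ≈ 85.64 kt.
Difference ≈ 82.89 − 85.64 = -2.75 → -3 kt.

-3 kt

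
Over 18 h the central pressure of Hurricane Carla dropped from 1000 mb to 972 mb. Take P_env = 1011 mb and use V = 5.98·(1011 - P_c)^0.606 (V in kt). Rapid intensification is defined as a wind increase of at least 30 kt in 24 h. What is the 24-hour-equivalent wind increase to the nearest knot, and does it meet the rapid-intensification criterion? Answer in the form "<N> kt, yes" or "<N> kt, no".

V₁: ΔP = 11, V ≈ 5.98 × 11^0.606 ≈ 25.57 kt.
V₂: ΔP = 39, V ≈ 5.98 × 39^0.606 ≈ 55.07 kt.
ΔV over 18 h = 29.50 kt → 24 h equivalent = 29.50 × 24/18 ≈ 39.33 kt.
39 kt ≥ 30 kt ⇒ rapid intensification.

39 kt, yes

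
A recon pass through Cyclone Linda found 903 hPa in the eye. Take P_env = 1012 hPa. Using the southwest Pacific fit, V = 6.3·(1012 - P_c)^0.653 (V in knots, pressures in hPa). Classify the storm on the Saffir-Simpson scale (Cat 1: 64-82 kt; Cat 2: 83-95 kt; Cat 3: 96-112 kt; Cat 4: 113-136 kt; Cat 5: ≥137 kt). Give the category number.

ΔP = 1012 − 903 = 109 hPa.
V ≈ 6.3 × 109^0.653 = 6.3 × 21.40 ≈ 135 kt.
135 kt falls in the Category 4 band.

4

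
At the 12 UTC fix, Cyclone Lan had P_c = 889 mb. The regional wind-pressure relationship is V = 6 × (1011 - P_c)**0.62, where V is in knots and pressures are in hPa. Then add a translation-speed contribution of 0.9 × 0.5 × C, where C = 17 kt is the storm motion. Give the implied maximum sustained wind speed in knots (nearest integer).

126 kt

ΔP = 1011 − 889 = 122 mb.
122^0.62 ≈ 19.658.
V ≈ 6 × 19.658 ≈ 117.9 kt.
Translation term: 0.9 × 0.5 × 17 = 7.65 kt.
Corrected V ≈ 125.55 kt → 126 kt.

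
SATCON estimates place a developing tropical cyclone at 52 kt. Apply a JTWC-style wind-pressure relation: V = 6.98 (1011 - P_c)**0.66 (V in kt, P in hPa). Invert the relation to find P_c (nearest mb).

ΔP = (V / 6.98)^(1/0.66) = (52/6.98)^1.515.
52/6.98 = 7.450; 7.450^1.515 ≈ 20.96 mb.
P_c = 1011 − 20.96 = 990.04 ≈ 990 mb.

990 mb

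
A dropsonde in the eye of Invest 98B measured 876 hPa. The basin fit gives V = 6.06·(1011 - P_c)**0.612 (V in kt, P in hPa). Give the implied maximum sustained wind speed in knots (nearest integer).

ΔP = 1011 − 876 = 135 hPa.
135^0.612 ≈ 20.126.
V ≈ 6.06 × 20.126 ≈ 122.0 kt.

122 kt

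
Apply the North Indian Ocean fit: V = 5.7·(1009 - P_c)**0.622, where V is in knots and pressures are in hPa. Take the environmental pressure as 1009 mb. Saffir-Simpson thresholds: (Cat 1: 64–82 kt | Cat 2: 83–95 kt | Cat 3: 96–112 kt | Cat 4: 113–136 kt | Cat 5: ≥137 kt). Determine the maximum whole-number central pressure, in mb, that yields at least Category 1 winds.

Category 1 begins at V = 64 kt.
Required ΔP = (64/5.7)^(1/0.622) = 11.228^1.608 ≈ 48.82 mb.
P_c ≤ 1009 − 48.82 = 960.18, so the highest integer P_c is 960 mb.

960 mb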